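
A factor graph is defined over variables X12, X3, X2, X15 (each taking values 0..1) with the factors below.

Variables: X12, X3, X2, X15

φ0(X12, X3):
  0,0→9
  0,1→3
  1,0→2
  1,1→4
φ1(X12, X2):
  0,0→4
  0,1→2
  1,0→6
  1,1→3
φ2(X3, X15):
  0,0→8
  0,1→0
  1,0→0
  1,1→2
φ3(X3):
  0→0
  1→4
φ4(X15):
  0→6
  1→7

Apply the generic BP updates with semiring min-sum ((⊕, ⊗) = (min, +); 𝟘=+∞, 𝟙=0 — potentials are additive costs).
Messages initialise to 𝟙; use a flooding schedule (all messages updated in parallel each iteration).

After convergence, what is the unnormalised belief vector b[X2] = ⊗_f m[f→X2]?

b[X2] = [15, 12]

init: all messages = 𝟙 over 2 values
r1 m[φ0→X12] = [3, 2]
r1 m[φ0→X3] = [2, 3]
r1 m[φ1→X12] = [2, 3]
r1 m[φ1→X2] = [4, 2]
r1 m[φ2→X3] = [0, 0]
r1 m[φ2→X15] = [0, 0]
r1 m[φ3→X3] = [0, 4]
r1 m[φ4→X15] = [6, 7]
r1 m[X12→φ0] = [0, 0]
r1 m[X12→φ1] = [0, 0]
r1 m[X3→φ0] = [0, 0]
r1 m[X3→φ2] = [0, 0]
r1 m[X3→φ3] = [0, 0]
r1 m[X2→φ1] = [0, 0]
r1 m[X15→φ2] = [0, 0]
r1 m[X15→φ4] = [0, 0]
r2 m[φ0→X12] = [3, 2]
r2 m[φ0→X3] = [2, 3]
r2 m[φ1→X12] = [2, 3]
r2 m[φ1→X2] = [4, 2]
r2 m[φ2→X3] = [0, 0]
r2 m[φ2→X15] = [0, 0]
r2 m[φ3→X3] = [0, 4]
r2 m[φ4→X15] = [6, 7]
r2 m[X12→φ0] = [2, 3]
r2 m[X12→φ1] = [3, 2]
r2 m[X3→φ0] = [0, 4]
r2 m[X3→φ2] = [2, 7]
r2 m[X3→φ3] = [2, 3]
r2 m[X2→φ1] = [0, 0]
r2 m[X15→φ2] = [6, 7]
r2 m[X15→φ4] = [0, 0]
r3 m[φ0→X12] = [7, 2]
r3 m[φ0→X3] = [5, 5]
r3 m[φ1→X12] = [2, 3]
r3 m[φ1→X2] = [7, 5]
r3 m[φ2→X3] = [7, 6]
r3 m[φ2→X15] = [7, 2]
r3 m[φ3→X3] = [0, 4]
r3 m[φ4→X15] = [6, 7]
r3 m[X12→φ0] = [2, 3]
r3 m[X12→φ1] = [3, 2]
r3 m[X3→φ0] = [0, 4]
r3 m[X3→φ2] = [2, 7]
r3 m[X3→φ3] = [2, 3]
r3 m[X2→φ1] = [0, 0]
r3 m[X15→φ2] = [6, 7]
r3 m[X15→φ4] = [0, 0]
r4 m[φ0→X12] = [7, 2]
r4 m[φ0→X3] = [5, 5]
r4 m[φ1→X12] = [2, 3]
r4 m[φ1→X2] = [7, 5]
r4 m[φ2→X3] = [7, 6]
r4 m[φ2→X15] = [7, 2]
r4 m[φ3→X3] = [0, 4]
r4 m[φ4→X15] = [6, 7]
r4 m[X12→φ0] = [2, 3]
r4 m[X12→φ1] = [7, 2]
r4 m[X3→φ0] = [7, 10]
r4 m[X3→φ2] = [5, 9]
r4 m[X3→φ3] = [12, 11]
r4 m[X2→φ1] = [0, 0]
r4 m[X15→φ2] = [6, 7]
r4 m[X15→φ4] = [7, 2]
r5 m[φ0→X12] = [13, 9]
r5 m[φ0→X3] = [5, 5]
r5 m[φ1→X12] = [2, 3]
r5 m[φ1→X2] = [8, 5]
r5 m[φ2→X3] = [7, 6]
r5 m[φ2→X15] = [9, 5]
r5 m[φ3→X3] = [0, 4]
r5 m[φ4→X15] = [6, 7]
r5 m[X12→φ0] = [2, 3]
r5 m[X12→φ1] = [7, 2]
r5 m[X3→φ0] = [7, 10]
r5 m[X3→φ2] = [5, 9]
r5 m[X3→φ3] = [12, 11]
r5 m[X2→φ1] = [0, 0]
r5 m[X15→φ2] = [6, 7]
r5 m[X15→φ4] = [7, 2]
r6 m[φ0→X12] = [13, 9]
r6 m[φ0→X3] = [5, 5]
r6 m[φ1→X12] = [2, 3]
r6 m[φ1→X2] = [8, 5]
r6 m[φ2→X3] = [7, 6]
r6 m[φ2→X15] = [9, 5]
r6 m[φ3→X3] = [0, 4]
r6 m[φ4→X15] = [6, 7]
r6 m[X12→φ0] = [2, 3]
r6 m[X12→φ1] = [13, 9]
r6 m[X3→φ0] = [7, 10]
r6 m[X3→φ2] = [5, 9]
r6 m[X3→φ3] = [12, 11]
r6 m[X2→φ1] = [0, 0]
r6 m[X15→φ2] = [6, 7]
r6 m[X15→φ4] = [9, 5]
r7 m[φ0→X12] = [13, 9]
r7 m[φ0→X3] = [5, 5]
r7 m[φ1→X12] = [2, 3]
r7 m[φ1→X2] = [15, 12]
r7 m[φ2→X3] = [7, 6]
r7 m[φ2→X15] = [9, 5]
r7 m[φ3→X3] = [0, 4]
r7 m[φ4→X15] = [6, 7]
r7 m[X12→φ0] = [2, 3]
r7 m[X12→φ1] = [13, 9]
r7 m[X3→φ0] = [7, 10]
r7 m[X3→φ2] = [5, 9]
r7 m[X3→φ3] = [12, 11]
r7 m[X2→φ1] = [0, 0]
r7 m[X15→φ2] = [6, 7]
r7 m[X15→φ4] = [9, 5]
r8 m[φ0→X12] = [13, 9]
r8 m[φ0→X3] = [5, 5]
r8 m[φ1→X12] = [2, 3]
r8 m[φ1→X2] = [15, 12]
r8 m[φ2→X3] = [7, 6]
r8 m[φ2→X15] = [9, 5]
r8 m[φ3→X3] = [0, 4]
r8 m[φ4→X15] = [6, 7]
r8 m[X12→φ0] = [2, 3]
r8 m[X12→φ1] = [13, 9]
r8 m[X3→φ0] = [7, 10]
r8 m[X3→φ2] = [5, 9]
r8 m[X3→φ3] = [12, 11]
r8 m[X2→φ1] = [0, 0]
r8 m[X15→φ2] = [6, 7]
r8 m[X15→φ4] = [9, 5]
fixed point reached at round 8
b[X2] = ⊗ incoming = [15, 12]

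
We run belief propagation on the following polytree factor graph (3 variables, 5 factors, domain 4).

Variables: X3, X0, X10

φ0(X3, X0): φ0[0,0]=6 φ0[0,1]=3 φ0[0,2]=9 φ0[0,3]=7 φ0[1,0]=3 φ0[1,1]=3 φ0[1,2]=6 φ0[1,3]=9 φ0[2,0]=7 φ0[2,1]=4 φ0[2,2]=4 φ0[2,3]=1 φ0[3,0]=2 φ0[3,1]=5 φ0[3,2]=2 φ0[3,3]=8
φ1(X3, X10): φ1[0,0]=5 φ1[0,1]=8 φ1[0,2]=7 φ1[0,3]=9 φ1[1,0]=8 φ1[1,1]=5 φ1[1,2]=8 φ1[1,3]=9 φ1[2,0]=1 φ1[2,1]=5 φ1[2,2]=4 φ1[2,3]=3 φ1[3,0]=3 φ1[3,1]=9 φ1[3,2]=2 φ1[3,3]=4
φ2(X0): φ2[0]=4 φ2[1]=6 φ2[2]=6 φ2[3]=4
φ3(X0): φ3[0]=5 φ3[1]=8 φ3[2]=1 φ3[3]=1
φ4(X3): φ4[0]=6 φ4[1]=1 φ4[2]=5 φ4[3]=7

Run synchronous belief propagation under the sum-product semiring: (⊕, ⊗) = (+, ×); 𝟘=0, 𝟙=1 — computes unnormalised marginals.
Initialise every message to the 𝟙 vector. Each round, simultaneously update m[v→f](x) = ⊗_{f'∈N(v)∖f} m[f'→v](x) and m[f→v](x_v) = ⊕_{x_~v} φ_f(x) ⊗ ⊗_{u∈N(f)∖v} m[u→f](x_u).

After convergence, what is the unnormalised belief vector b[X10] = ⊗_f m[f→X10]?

b[X10] = [21192, 47400, 28476, 35640]

init: all messages = 𝟙 over 4 values
r1 m[φ0→X3] = [25, 21, 16, 17]
r1 m[φ0→X0] = [18, 15, 21, 25]
r1 m[φ1→X3] = [29, 30, 13, 18]
r1 m[φ1→X10] = [17, 27, 21, 25]
r1 m[φ2→X0] = [4, 6, 6, 4]
r1 m[φ3→X0] = [5, 8, 1, 1]
r1 m[φ4→X3] = [6, 1, 5, 7]
r1 m[X3→φ0] = [1, 1, 1, 1]
r1 m[X3→φ1] = [1, 1, 1, 1]
r1 m[X3→φ4] = [1, 1, 1, 1]
r1 m[X0→φ0] = [1, 1, 1, 1]
r1 m[X0→φ2] = [1, 1, 1, 1]
r1 m[X0→φ3] = [1, 1, 1, 1]
r1 m[X10→φ1] = [1, 1, 1, 1]
r2 m[φ0→X3] = [25, 21, 16, 17]
r2 m[φ0→X0] = [18, 15, 21, 25]
r2 m[φ1→X3] = [29, 30, 13, 18]
r2 m[φ1→X10] = [17, 27, 21, 25]
r2 m[φ2→X0] = [4, 6, 6, 4]
r2 m[φ3→X0] = [5, 8, 1, 1]
r2 m[φ4→X3] = [6, 1, 5, 7]
r2 m[X3→φ0] = [174, 30, 65, 126]
r2 m[X3→φ1] = [150, 21, 80, 119]
r2 m[X3→φ4] = [725, 630, 208, 306]
r2 m[X0→φ0] = [20, 48, 6, 4]
r2 m[X0→φ2] = [90, 120, 21, 25]
r2 m[X0→φ3] = [72, 90, 126, 100]
r2 m[X10→φ1] = [1, 1, 1, 1]
r3 m[φ0→X3] = [346, 276, 360, 324]
r3 m[φ0→X0] = [1841, 1502, 2258, 2561]
r3 m[φ1→X3] = [29, 30, 13, 18]
r3 m[φ1→X10] = [1355, 2776, 1776, 2255]
r3 m[φ2→X0] = [4, 6, 6, 4]
r3 m[φ3→X0] = [5, 8, 1, 1]
r3 m[φ4→X3] = [6, 1, 5, 7]
r3 m[X3→φ0] = [174, 30, 65, 126]
r3 m[X3→φ1] = [150, 21, 80, 119]
r3 m[X3→φ4] = [725, 630, 208, 306]
r3 m[X0→φ0] = [20, 48, 6, 4]
r3 m[X0→φ2] = [90, 120, 21, 25]
r3 m[X0→φ3] = [72, 90, 126, 100]
r3 m[X10→φ1] = [1, 1, 1, 1]
r4 m[φ0→X3] = [346, 276, 360, 324]
r4 m[φ0→X0] = [1841, 1502, 2258, 2561]
r4 m[φ1→X3] = [29, 30, 13, 18]
r4 m[φ1→X10] = [1355, 2776, 1776, 2255]
r4 m[φ2→X0] = [4, 6, 6, 4]
r4 m[φ3→X0] = [5, 8, 1, 1]
r4 m[φ4→X3] = [6, 1, 5, 7]
r4 m[X3→φ0] = [174, 30, 65, 126]
r4 m[X3→φ1] = [2076, 276, 1800, 2268]
r4 m[X3→φ4] = [10034, 8280, 4680, 5832]
r4 m[X0→φ0] = [20, 48, 6, 4]
r4 m[X0→φ2] = [9205, 12016, 2258, 2561]
r4 m[X0→φ3] = [7364, 9012, 13548, 10244]
r4 m[X10→φ1] = [1, 1, 1, 1]
r5 m[φ0→X3] = [346, 276, 360, 324]
r5 m[φ0→X0] = [1841, 1502, 2258, 2561]
r5 m[φ1→X3] = [29, 30, 13, 18]
r5 m[φ1→X10] = [21192, 47400, 28476, 35640]
r5 m[φ2→X0] = [4, 6, 6, 4]
r5 m[φ3→X0] = [5, 8, 1, 1]
r5 m[φ4→X3] = [6, 1, 5, 7]
r5 m[X3→φ0] = [174, 30, 65, 126]
r5 m[X3→φ1] = [2076, 276, 1800, 2268]
r5 m[X3→φ4] = [10034, 8280, 4680, 5832]
r5 m[X0→φ0] = [20, 48, 6, 4]
r5 m[X0→φ2] = [9205, 12016, 2258, 2561]
r5 m[X0→φ3] = [7364, 9012, 13548, 10244]
r5 m[X10→φ1] = [1, 1, 1, 1]
r6 m[φ0→X3] = [346, 276, 360, 324]
r6 m[φ0→X0] = [1841, 1502, 2258, 2561]
r6 m[φ1→X3] = [29, 30, 13, 18]
r6 m[φ1→X10] = [21192, 47400, 28476, 35640]
r6 m[φ2→X0] = [4, 6, 6, 4]
r6 m[φ3→X0] = [5, 8, 1, 1]
r6 m[φ4→X3] = [6, 1, 5, 7]
r6 m[X3→φ0] = [174, 30, 65, 126]
r6 m[X3→φ1] = [2076, 276, 1800, 2268]
r6 m[X3→φ4] = [10034, 8280, 4680, 5832]
r6 m[X0→φ0] = [20, 48, 6, 4]
r6 m[X0→φ2] = [9205, 12016, 2258, 2561]
r6 m[X0→φ3] = [7364, 9012, 13548, 10244]
r6 m[X10→φ1] = [1, 1, 1, 1]
fixed point reached at round 6
b[X10] = ⊗ incoming = [21192, 47400, 28476, 35640]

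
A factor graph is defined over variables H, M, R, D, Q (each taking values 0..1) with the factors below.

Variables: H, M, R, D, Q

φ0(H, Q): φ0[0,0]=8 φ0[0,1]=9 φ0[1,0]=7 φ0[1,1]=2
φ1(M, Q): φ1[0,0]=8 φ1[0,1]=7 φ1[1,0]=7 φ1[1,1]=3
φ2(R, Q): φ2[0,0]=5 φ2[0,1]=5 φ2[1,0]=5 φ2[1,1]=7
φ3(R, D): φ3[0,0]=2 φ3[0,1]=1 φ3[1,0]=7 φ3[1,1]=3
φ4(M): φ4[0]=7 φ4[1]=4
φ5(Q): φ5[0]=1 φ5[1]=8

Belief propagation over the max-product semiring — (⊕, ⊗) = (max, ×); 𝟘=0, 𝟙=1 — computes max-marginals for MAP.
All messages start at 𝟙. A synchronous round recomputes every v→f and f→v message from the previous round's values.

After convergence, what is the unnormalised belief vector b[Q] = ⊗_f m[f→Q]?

b[Q] = [15680, 172872]

init: all messages = 𝟙 over 2 values
r1 m[φ0→H] = [9, 7]
r1 m[φ0→Q] = [8, 9]
r1 m[φ1→M] = [8, 7]
r1 m[φ1→Q] = [8, 7]
r1 m[φ2→R] = [5, 7]
r1 m[φ2→Q] = [5, 7]
r1 m[φ3→R] = [2, 7]
r1 m[φ3→D] = [7, 3]
r1 m[φ4→M] = [7, 4]
r1 m[φ5→Q] = [1, 8]
r1 m[H→φ0] = [1, 1]
r1 m[M→φ1] = [1, 1]
r1 m[M→φ4] = [1, 1]
r1 m[R→φ2] = [1, 1]
r1 m[R→φ3] = [1, 1]
r1 m[D→φ3] = [1, 1]
r1 m[Q→φ0] = [1, 1]
r1 m[Q→φ1] = [1, 1]
r1 m[Q→φ2] = [1, 1]
r1 m[Q→φ5] = [1, 1]
r2 m[φ0→H] = [9, 7]
r2 m[φ0→Q] = [8, 9]
r2 m[φ1→M] = [8, 7]
r2 m[φ1→Q] = [8, 7]
r2 m[φ2→R] = [5, 7]
r2 m[φ2→Q] = [5, 7]
r2 m[φ3→R] = [2, 7]
r2 m[φ3→D] = [7, 3]
r2 m[φ4→M] = [7, 4]
r2 m[φ5→Q] = [1, 8]
r2 m[H→φ0] = [1, 1]
r2 m[M→φ1] = [7, 4]
r2 m[M→φ4] = [8, 7]
r2 m[R→φ2] = [2, 7]
r2 m[R→φ3] = [5, 7]
r2 m[D→φ3] = [1, 1]
r2 m[Q→φ0] = [40, 392]
r2 m[Q→φ1] = [40, 504]
r2 m[Q→φ2] = [64, 504]
r2 m[Q→φ5] = [320, 441]
r3 m[φ0→H] = [3528, 784]
r3 m[φ0→Q] = [8, 9]
r3 m[φ1→M] = [3528, 1512]
r3 m[φ1→Q] = [56, 49]
r3 m[φ2→R] = [2520, 3528]
r3 m[φ2→Q] = [35, 49]
r3 m[φ3→R] = [2, 7]
r3 m[φ3→D] = [49, 21]
r3 m[φ4→M] = [7, 4]
r3 m[φ5→Q] = [1, 8]
r3 m[H→φ0] = [1, 1]
r3 m[M→φ1] = [7, 4]
r3 m[M→φ4] = [8, 7]
r3 m[R→φ2] = [2, 7]
r3 m[R→φ3] = [5, 7]
r3 m[D→φ3] = [1, 1]
r3 m[Q→φ0] = [40, 392]
r3 m[Q→φ1] = [40, 504]
r3 m[Q→φ2] = [64, 504]
r3 m[Q→φ5] = [320, 441]
r4 m[φ0→H] = [3528, 784]
r4 m[φ0→Q] = [8, 9]
r4 m[φ1→M] = [3528, 1512]
r4 m[φ1→Q] = [56, 49]
r4 m[φ2→R] = [2520, 3528]
r4 m[φ2→Q] = [35, 49]
r4 m[φ3→R] = [2, 7]
r4 m[φ3→D] = [49, 21]
r4 m[φ4→M] = [7, 4]
r4 m[φ5→Q] = [1, 8]
r4 m[H→φ0] = [1, 1]
r4 m[M→φ1] = [7, 4]
r4 m[M→φ4] = [3528, 1512]
r4 m[R→φ2] = [2, 7]
r4 m[R→φ3] = [2520, 3528]
r4 m[D→φ3] = [1, 1]
r4 m[Q→φ0] = [1960, 19208]
r4 m[Q→φ1] = [280, 3528]
r4 m[Q→φ2] = [448, 3528]
r4 m[Q→φ5] = [15680, 21609]
r5 m[φ0→H] = [172872, 38416]
r5 m[φ0→Q] = [8, 9]
r5 m[φ1→M] = [24696, 10584]
r5 m[φ1→Q] = [56, 49]
r5 m[φ2→R] = [17640, 24696]
r5 m[φ2→Q] = [35, 49]
r5 m[φ3→R] = [2, 7]
r5 m[φ3→D] = [24696, 10584]
r5 m[φ4→M] = [7, 4]
r5 m[φ5→Q] = [1, 8]
r5 m[H→φ0] = [1, 1]
r5 m[M→φ1] = [7, 4]
r5 m[M→φ4] = [3528, 1512]
r5 m[R→φ2] = [2, 7]
r5 m[R→φ3] = [2520, 3528]
r5 m[D→φ3] = [1, 1]
r5 m[Q→φ0] = [1960, 19208]
r5 m[Q→φ1] = [280, 3528]
r5 m[Q→φ2] = [448, 3528]
r5 m[Q→φ5] = [15680, 21609]
r6 m[φ0→H] = [172872, 38416]
r6 m[φ0→Q] = [8, 9]
r6 m[φ1→M] = [24696, 10584]
r6 m[φ1→Q] = [56, 49]
r6 m[φ2→R] = [17640, 24696]
r6 m[φ2→Q] = [35, 49]
r6 m[φ3→R] = [2, 7]
r6 m[φ3→D] = [24696, 10584]
r6 m[φ4→M] = [7, 4]
r6 m[φ5→Q] = [1, 8]
r6 m[H→φ0] = [1, 1]
r6 m[M→φ1] = [7, 4]
r6 m[M→φ4] = [24696, 10584]
r6 m[R→φ2] = [2, 7]
r6 m[R→φ3] = [17640, 24696]
r6 m[D→φ3] = [1, 1]
r6 m[Q→φ0] = [1960, 19208]
r6 m[Q→φ1] = [280, 3528]
r6 m[Q→φ2] = [448, 3528]
r6 m[Q→φ5] = [15680, 21609]
r7 m[φ0→H] = [172872, 38416]
r7 m[φ0→Q] = [8, 9]
r7 m[φ1→M] = [24696, 10584]
r7 m[φ1→Q] = [56, 49]
r7 m[φ2→R] = [17640, 24696]
r7 m[φ2→Q] = [35, 49]
r7 m[φ3→R] = [2, 7]
r7 m[φ3→D] = [172872, 74088]
r7 m[φ4→M] = [7, 4]
r7 m[φ5→Q] = [1, 8]
r7 m[H→φ0] = [1, 1]
r7 m[M→φ1] = [7, 4]
r7 m[M→φ4] = [24696, 10584]
r7 m[R→φ2] = [2, 7]
r7 m[R→φ3] = [17640, 24696]
r7 m[D→φ3] = [1, 1]
r7 m[Q→φ0] = [1960, 19208]
r7 m[Q→φ1] = [280, 3528]
r7 m[Q→φ2] = [448, 3528]
r7 m[Q→φ5] = [15680, 21609]
r8 m[φ0→H] = [172872, 38416]
r8 m[φ0→Q] = [8, 9]
r8 m[φ1→M] = [24696, 10584]
r8 m[φ1→Q] = [56, 49]
r8 m[φ2→R] = [17640, 24696]
r8 m[φ2→Q] = [35, 49]
r8 m[φ3→R] = [2, 7]
r8 m[φ3→D] = [172872, 74088]
r8 m[φ4→M] = [7, 4]
r8 m[φ5→Q] = [1, 8]
r8 m[H→φ0] = [1, 1]
r8 m[M→φ1] = [7, 4]
r8 m[M→φ4] = [24696, 10584]
r8 m[R→φ2] = [2, 7]
r8 m[R→φ3] = [17640, 24696]
r8 m[D→φ3] = [1, 1]
r8 m[Q→φ0] = [1960, 19208]
r8 m[Q→φ1] = [280, 3528]
r8 m[Q→φ2] = [448, 3528]
r8 m[Q→φ5] = [15680, 21609]
fixed point reached at round 8
b[Q] = ⊗ incoming = [15680, 172872]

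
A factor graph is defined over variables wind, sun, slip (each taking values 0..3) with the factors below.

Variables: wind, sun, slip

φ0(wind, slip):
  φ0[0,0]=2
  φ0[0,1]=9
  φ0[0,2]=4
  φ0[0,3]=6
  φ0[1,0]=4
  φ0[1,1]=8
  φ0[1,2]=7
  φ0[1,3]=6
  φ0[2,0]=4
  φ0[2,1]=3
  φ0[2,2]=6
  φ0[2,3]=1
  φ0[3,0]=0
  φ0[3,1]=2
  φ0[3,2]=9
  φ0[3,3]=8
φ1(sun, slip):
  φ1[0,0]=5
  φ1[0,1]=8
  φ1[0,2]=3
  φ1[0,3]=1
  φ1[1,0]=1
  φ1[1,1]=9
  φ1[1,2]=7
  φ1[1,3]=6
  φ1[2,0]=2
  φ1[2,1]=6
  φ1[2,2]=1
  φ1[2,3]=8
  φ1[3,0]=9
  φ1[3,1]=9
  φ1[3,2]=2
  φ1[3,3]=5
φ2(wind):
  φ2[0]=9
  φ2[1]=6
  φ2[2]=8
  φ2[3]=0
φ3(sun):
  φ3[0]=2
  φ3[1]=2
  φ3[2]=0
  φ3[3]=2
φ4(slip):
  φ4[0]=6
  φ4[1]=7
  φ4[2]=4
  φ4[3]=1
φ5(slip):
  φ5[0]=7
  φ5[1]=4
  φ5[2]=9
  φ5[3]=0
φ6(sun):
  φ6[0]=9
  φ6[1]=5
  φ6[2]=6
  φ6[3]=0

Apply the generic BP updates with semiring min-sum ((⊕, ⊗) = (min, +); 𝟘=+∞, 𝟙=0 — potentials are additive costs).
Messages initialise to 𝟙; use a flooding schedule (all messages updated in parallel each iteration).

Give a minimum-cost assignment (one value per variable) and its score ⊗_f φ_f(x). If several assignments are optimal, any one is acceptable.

assignment: (wind=3, sun=3, slip=3); score = 16

init: all messages = 𝟙 over 4 values
r1 m[φ0→wind] = [2, 4, 1, 0]
r1 m[φ0→slip] = [0, 2, 4, 1]
r1 m[φ1→sun] = [1, 1, 1, 2]
r1 m[φ1→slip] = [1, 6, 1, 1]
r1 m[φ2→wind] = [9, 6, 8, 0]
r1 m[φ3→sun] = [2, 2, 0, 2]
r1 m[φ4→slip] = [6, 7, 4, 1]
r1 m[φ5→slip] = [7, 4, 9, 0]
r1 m[φ6→sun] = [9, 5, 6, 0]
r1 m[wind→φ0] = [0, 0, 0, 0]
r1 m[wind→φ2] = [0, 0, 0, 0]
r1 m[sun→φ1] = [0, 0, 0, 0]
r1 m[sun→φ3] = [0, 0, 0, 0]
r1 m[sun→φ6] = [0, 0, 0, 0]
r1 m[slip→φ0] = [0, 0, 0, 0]
r1 m[slip→φ1] = [0, 0, 0, 0]
r1 m[slip→φ4] = [0, 0, 0, 0]
r1 m[slip→φ5] = [0, 0, 0, 0]
r2 m[φ0→wind] = [2, 4, 1, 0]
r2 m[φ0→slip] = [0, 2, 4, 1]
r2 m[φ1→sun] = [1, 1, 1, 2]
r2 m[φ1→slip] = [1, 6, 1, 1]
r2 m[φ2→wind] = [9, 6, 8, 0]
r2 m[φ3→sun] = [2, 2, 0, 2]
r2 m[φ4→slip] = [6, 7, 4, 1]
r2 m[φ5→slip] = [7, 4, 9, 0]
r2 m[φ6→sun] = [9, 5, 6, 0]
r2 m[wind→φ0] = [9, 6, 8, 0]
r2 m[wind→φ2] = [2, 4, 1, 0]
r2 m[sun→φ1] = [11, 7, 6, 2]
r2 m[sun→φ3] = [10, 6, 7, 2]
r2 m[sun→φ6] = [3, 3, 1, 4]
r2 m[slip→φ0] = [14, 17, 14, 2]
r2 m[slip→φ1] = [13, 13, 17, 2]
r2 m[slip→φ4] = [8, 12, 14, 2]
r2 m[slip→φ5] = [7, 15, 9, 3]
r3 m[φ0→wind] = [8, 8, 3, 10]
r3 m[φ0→slip] = [0, 2, 9, 8]
r3 m[φ1→sun] = [3, 8, 10, 7]
r3 m[φ1→slip] = [8, 11, 4, 7]
r3 m[φ2→wind] = [9, 6, 8, 0]
r3 m[φ3→sun] = [2, 2, 0, 2]
r3 m[φ4→slip] = [6, 7, 4, 1]
r3 m[φ5→slip] = [7, 4, 9, 0]
r3 m[φ6→sun] = [9, 5, 6, 0]
r3 m[wind→φ0] = [9, 6, 8, 0]
r3 m[wind→φ2] = [2, 4, 1, 0]
r3 m[sun→φ1] = [11, 7, 6, 2]
r3 m[sun→φ3] = [10, 6, 7, 2]
r3 m[sun→φ6] = [3, 3, 1, 4]
r3 m[slip→φ0] = [14, 17, 14, 2]
r3 m[slip→φ1] = [13, 13, 17, 2]
r3 m[slip→φ4] = [8, 12, 14, 2]
r3 m[slip→φ5] = [7, 15, 9, 3]
r4 m[φ0→wind] = [8, 8, 3, 10]
r4 m[φ0→slip] = [0, 2, 9, 8]
r4 m[φ1→sun] = [3, 8, 10, 7]
r4 m[φ1→slip] = [8, 11, 4, 7]
r4 m[φ2→wind] = [9, 6, 8, 0]
r4 m[φ3→sun] = [2, 2, 0, 2]
r4 m[φ4→slip] = [6, 7, 4, 1]
r4 m[φ5→slip] = [7, 4, 9, 0]
r4 m[φ6→sun] = [9, 5, 6, 0]
r4 m[wind→φ0] = [9, 6, 8, 0]
r4 m[wind→φ2] = [8, 8, 3, 10]
r4 m[sun→φ1] = [11, 7, 6, 2]
r4 m[sun→φ3] = [12, 13, 16, 7]
r4 m[sun→φ6] = [5, 10, 10, 9]
r4 m[slip→φ0] = [21, 22, 17, 8]
r4 m[slip→φ1] = [13, 13, 22, 9]
r4 m[slip→φ4] = [15, 17, 22, 15]
r4 m[slip→φ5] = [14, 20, 17, 16]
r5 m[φ0→wind] = [14, 14, 9, 16]
r5 m[φ0→slip] = [0, 2, 9, 8]
r5 m[φ1→sun] = [10, 14, 15, 14]
r5 m[φ1→slip] = [8, 11, 4, 7]
r5 m[φ2→wind] = [9, 6, 8, 0]
r5 m[φ3→sun] = [2, 2, 0, 2]
r5 m[φ4→slip] = [6, 7, 4, 1]
r5 m[φ5→slip] = [7, 4, 9, 0]
r5 m[φ6→sun] = [9, 5, 6, 0]
r5 m[wind→φ0] = [9, 6, 8, 0]
r5 m[wind→φ2] = [8, 8, 3, 10]
r5 m[sun→φ1] = [11, 7, 6, 2]
r5 m[sun→φ3] = [12, 13, 16, 7]
r5 m[sun→φ6] = [5, 10, 10, 9]
r5 m[slip→φ0] = [21, 22, 17, 8]
r5 m[slip→φ1] = [13, 13, 22, 9]
r5 m[slip→φ4] = [15, 17, 22, 15]
r5 m[slip→φ5] = [14, 20, 17, 16]
r6 m[φ0→wind] = [14, 14, 9, 16]
r6 m[φ0→slip] = [0, 2, 9, 8]
r6 m[φ1→sun] = [10, 14, 15, 14]
r6 m[φ1→slip] = [8, 11, 4, 7]
r6 m[φ2→wind] = [9, 6, 8, 0]
r6 m[φ3→sun] = [2, 2, 0, 2]
r6 m[φ4→slip] = [6, 7, 4, 1]
r6 m[φ5→slip] = [7, 4, 9, 0]
r6 m[φ6→sun] = [9, 5, 6, 0]
r6 m[wind→φ0] = [9, 6, 8, 0]
r6 m[wind→φ2] = [14, 14, 9, 16]
r6 m[sun→φ1] = [11, 7, 6, 2]
r6 m[sun→φ3] = [19, 19, 21, 14]
r6 m[sun→φ6] = [12, 16, 15, 16]
r6 m[slip→φ0] = [21, 22, 17, 8]
r6 m[slip→φ1] = [13, 13, 22, 9]
r6 m[slip→φ4] = [15, 17, 22, 15]
r6 m[slip→φ5] = [14, 20, 17, 16]
r7 m[φ0→wind] = [14, 14, 9, 16]
r7 m[φ0→slip] = [0, 2, 9, 8]
r7 m[φ1→sun] = [10, 14, 15, 14]
r7 m[φ1→slip] = [8, 11, 4, 7]
r7 m[φ2→wind] = [9, 6, 8, 0]
r7 m[φ3→sun] = [2, 2, 0, 2]
r7 m[φ4→slip] = [6, 7, 4, 1]
r7 m[φ5→slip] = [7, 4, 9, 0]
r7 m[φ6→sun] = [9, 5, 6, 0]
r7 m[wind→φ0] = [9, 6, 8, 0]
r7 m[wind→φ2] = [14, 14, 9, 16]
r7 m[sun→φ1] = [11, 7, 6, 2]
r7 m[sun→φ3] = [19, 19, 21, 14]
r7 m[sun→φ6] = [12, 16, 15, 16]
r7 m[slip→φ0] = [21, 22, 17, 8]
r7 m[slip→φ1] = [13, 13, 22, 9]
r7 m[slip→φ4] = [15, 17, 22, 15]
r7 m[slip→φ5] = [14, 20, 17, 16]
fixed point reached at round 7
traceback from wind: (wind=3, sun=3, slip=3), score=16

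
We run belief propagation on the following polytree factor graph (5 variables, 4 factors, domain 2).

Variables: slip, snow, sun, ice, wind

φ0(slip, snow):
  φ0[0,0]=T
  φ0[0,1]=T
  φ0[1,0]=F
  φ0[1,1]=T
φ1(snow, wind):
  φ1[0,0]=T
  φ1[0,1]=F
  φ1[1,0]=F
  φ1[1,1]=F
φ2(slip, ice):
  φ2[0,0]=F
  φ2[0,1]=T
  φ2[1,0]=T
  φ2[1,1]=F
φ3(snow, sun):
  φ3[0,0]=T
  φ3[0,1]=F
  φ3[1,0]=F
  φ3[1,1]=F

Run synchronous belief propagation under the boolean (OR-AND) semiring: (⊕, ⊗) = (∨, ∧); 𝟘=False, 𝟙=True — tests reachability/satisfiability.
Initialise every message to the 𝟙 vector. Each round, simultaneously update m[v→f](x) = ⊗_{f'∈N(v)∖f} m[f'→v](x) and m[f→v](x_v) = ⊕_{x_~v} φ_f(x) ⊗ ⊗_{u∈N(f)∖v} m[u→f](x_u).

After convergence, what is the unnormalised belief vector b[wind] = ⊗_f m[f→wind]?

b[wind] = [T, F]

init: all messages = 𝟙 over 2 values
r1 m[φ0→slip] = [T, T]
r1 m[φ0→snow] = [T, T]
r1 m[φ1→snow] = [T, F]
r1 m[φ1→wind] = [T, F]
r1 m[φ2→slip] = [T, T]
r1 m[φ2→ice] = [T, T]
r1 m[φ3→snow] = [T, F]
r1 m[φ3→sun] = [T, F]
r1 m[slip→φ0] = [T, T]
r1 m[slip→φ2] = [T, T]
r1 m[snow→φ0] = [T, T]
r1 m[snow→φ1] = [T, T]
r1 m[snow→φ3] = [T, T]
r1 m[sun→φ3] = [T, T]
r1 m[ice→φ2] = [T, T]
r1 m[wind→φ1] = [T, T]
r2 m[φ0→slip] = [T, T]
r2 m[φ0→snow] = [T, T]
r2 m[φ1→snow] = [T, F]
r2 m[φ1→wind] = [T, F]
r2 m[φ2→slip] = [T, T]
r2 m[φ2→ice] = [T, T]
r2 m[φ3→snow] = [T, F]
r2 m[φ3→sun] = [T, F]
r2 m[slip→φ0] = [T, T]
r2 m[slip→φ2] = [T, T]
r2 m[snow→φ0] = [T, F]
r2 m[snow→φ1] = [T, F]
r2 m[snow→φ3] = [T, F]
r2 m[sun→φ3] = [T, T]
r2 m[ice→φ2] = [T, T]
r2 m[wind→φ1] = [T, T]
r3 m[φ0→slip] = [T, F]
r3 m[φ0→snow] = [T, T]
r3 m[φ1→snow] = [T, F]
r3 m[φ1→wind] = [T, F]
r3 m[φ2→slip] = [T, T]
r3 m[φ2→ice] = [T, T]
r3 m[φ3→snow] = [T, F]
r3 m[φ3→sun] = [T, F]
r3 m[slip→φ0] = [T, T]
r3 m[slip→φ2] = [T, T]
r3 m[snow→φ0] = [T, F]
r3 m[snow→φ1] = [T, F]
r3 m[snow→φ3] = [T, F]
r3 m[sun→φ3] = [T, T]
r3 m[ice→φ2] = [T, T]
r3 m[wind→φ1] = [T, T]
r4 m[φ0→slip] = [T, F]
r4 m[φ0→snow] = [T, T]
r4 m[φ1→snow] = [T, F]
r4 m[φ1→wind] = [T, F]
r4 m[φ2→slip] = [T, T]
r4 m[φ2→ice] = [T, T]
r4 m[φ3→snow] = [T, F]
r4 m[φ3→sun] = [T, F]
r4 m[slip→φ0] = [T, T]
r4 m[slip→φ2] = [T, F]
r4 m[snow→φ0] = [T, F]
r4 m[snow→φ1] = [T, F]
r4 m[snow→φ3] = [T, F]
r4 m[sun→φ3] = [T, T]
r4 m[ice→φ2] = [T, T]
r4 m[wind→φ1] = [T, T]
r5 m[φ0→slip] = [T, F]
r5 m[φ0→snow] = [T, T]
r5 m[φ1→snow] = [T, F]
r5 m[φ1→wind] = [T, F]
r5 m[φ2→slip] = [T, T]
r5 m[φ2→ice] = [F, T]
r5 m[φ3→snow] = [T, F]
r5 m[φ3→sun] = [T, F]
r5 m[slip→φ0] = [T, T]
r5 m[slip→φ2] = [T, F]
r5 m[snow→φ0] = [T, F]
r5 m[snow→φ1] = [T, F]
r5 m[snow→φ3] = [T, F]
r5 m[sun→φ3] = [T, T]
r5 m[ice→φ2] = [T, T]
r5 m[wind→φ1] = [T, T]
r6 m[φ0→slip] = [T, F]
r6 m[φ0→snow] = [T, T]
r6 m[φ1→snow] = [T, F]
r6 m[φ1→wind] = [T, F]
r6 m[φ2→slip] = [T, T]
r6 m[φ2→ice] = [F, T]
r6 m[φ3→snow] = [T, F]
r6 m[φ3→sun] = [T, F]
r6 m[slip→φ0] = [T, T]
r6 m[slip→φ2] = [T, F]
r6 m[snow→φ0] = [T, F]
r6 m[snow→φ1] = [T, F]
r6 m[snow→φ3] = [T, F]
r6 m[sun→φ3] = [T, T]
r6 m[ice→φ2] = [T, T]
r6 m[wind→φ1] = [T, T]
fixed point reached at round 6
b[wind] = ⊗ incoming = [T, F]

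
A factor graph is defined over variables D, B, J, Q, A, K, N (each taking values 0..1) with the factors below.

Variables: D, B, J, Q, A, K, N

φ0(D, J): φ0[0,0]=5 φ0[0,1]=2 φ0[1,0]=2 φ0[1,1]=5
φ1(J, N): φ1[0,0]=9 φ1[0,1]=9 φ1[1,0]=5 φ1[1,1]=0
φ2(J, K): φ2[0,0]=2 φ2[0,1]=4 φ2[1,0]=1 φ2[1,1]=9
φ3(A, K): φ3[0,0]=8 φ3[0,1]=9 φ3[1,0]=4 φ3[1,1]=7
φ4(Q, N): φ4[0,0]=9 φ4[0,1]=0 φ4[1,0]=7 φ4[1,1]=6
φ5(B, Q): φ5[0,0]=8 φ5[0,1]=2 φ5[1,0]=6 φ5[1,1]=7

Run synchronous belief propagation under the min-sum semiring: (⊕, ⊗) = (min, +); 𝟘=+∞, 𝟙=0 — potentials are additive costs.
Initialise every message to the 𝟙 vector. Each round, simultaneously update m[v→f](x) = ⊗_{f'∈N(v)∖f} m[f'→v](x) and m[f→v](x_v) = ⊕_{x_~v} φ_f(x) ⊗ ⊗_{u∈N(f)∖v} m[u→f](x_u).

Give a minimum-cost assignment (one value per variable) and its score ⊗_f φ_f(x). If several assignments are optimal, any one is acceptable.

assignment: (D=0, B=1, J=1, Q=0, A=1, K=0, N=1); score = 13

init: all messages = 𝟙 over 2 values
r1 m[φ0→D] = [2, 2]
r1 m[φ0→J] = [2, 2]
r1 m[φ1→J] = [9, 0]
r1 m[φ1→N] = [5, 0]
r1 m[φ2→J] = [2, 1]
r1 m[φ2→K] = [1, 4]
r1 m[φ3→A] = [8, 4]
r1 m[φ3→K] = [4, 7]
r1 m[φ4→Q] = [0, 6]
r1 m[φ4→N] = [7, 0]
r1 m[φ5→B] = [2, 6]
r1 m[φ5→Q] = [6, 2]
r1 m[D→φ0] = [0, 0]
r1 m[B→φ5] = [0, 0]
r1 m[J→φ0] = [0, 0]
r1 m[J→φ1] = [0, 0]
r1 m[J→φ2] = [0, 0]
r1 m[Q→φ4] = [0, 0]
r1 m[Q→φ5] = [0, 0]
r1 m[A→φ3] = [0, 0]
r1 m[K→φ2] = [0, 0]
r1 m[K→φ3] = [0, 0]
r1 m[N→φ1] = [0, 0]
r1 m[N→φ4] = [0, 0]
r2 m[φ0→D] = [2, 2]
r2 m[φ0→J] = [2, 2]
r2 m[φ1→J] = [9, 0]
r2 m[φ1→N] = [5, 0]
r2 m[φ2→J] = [2, 1]
r2 m[φ2→K] = [1, 4]
r2 m[φ3→A] = [8, 4]
r2 m[φ3→K] = [4, 7]
r2 m[φ4→Q] = [0, 6]
r2 m[φ4→N] = [7, 0]
r2 m[φ5→B] = [2, 6]
r2 m[φ5→Q] = [6, 2]
r2 m[D→φ0] = [0, 0]
r2 m[B→φ5] = [0, 0]
r2 m[J→φ0] = [11, 1]
r2 m[J→φ1] = [4, 3]
r2 m[J→φ2] = [11, 2]
r2 m[Q→φ4] = [6, 2]
r2 m[Q→φ5] = [0, 6]
r2 m[A→φ3] = [0, 0]
r2 m[K→φ2] = [4, 7]
r2 m[K→φ3] = [1, 4]
r2 m[N→φ1] = [7, 0]
r2 m[N→φ4] = [5, 0]
r3 m[φ0→D] = [3, 6]
r3 m[φ0→J] = [2, 2]
r3 m[φ1→J] = [9, 0]
r3 m[φ1→N] = [8, 3]
r3 m[φ2→J] = [6, 5]
r3 m[φ2→K] = [3, 11]
r3 m[φ3→A] = [9, 5]
r3 m[φ3→K] = [4, 7]
r3 m[φ4→Q] = [0, 6]
r3 m[φ4→N] = [9, 6]
r3 m[φ5→B] = [8, 6]
r3 m[φ5→Q] = [6, 2]
r3 m[D→φ0] = [0, 0]
r3 m[B→φ5] = [0, 0]
r3 m[J→φ0] = [11, 1]
r3 m[J→φ1] = [4, 3]
r3 m[J→φ2] = [11, 2]
r3 m[Q→φ4] = [6, 2]
r3 m[Q→φ5] = [0, 6]
r3 m[A→φ3] = [0, 0]
r3 m[K→φ2] = [4, 7]
r3 m[K→φ3] = [1, 4]
r3 m[N→φ1] = [7, 0]
r3 m[N→φ4] = [5, 0]
r4 m[φ0→D] = [3, 6]
r4 m[φ0→J] = [2, 2]
r4 m[φ1→J] = [9, 0]
r4 m[φ1→N] = [8, 3]
r4 m[φ2→J] = [6, 5]
r4 m[φ2→K] = [3, 11]
r4 m[φ3→A] = [9, 5]
r4 m[φ3→K] = [4, 7]
r4 m[φ4→Q] = [0, 6]
r4 m[φ4→N] = [9, 6]
r4 m[φ5→B] = [8, 6]
r4 m[φ5→Q] = [6, 2]
r4 m[D→φ0] = [0, 0]
r4 m[B→φ5] = [0, 0]
r4 m[J→φ0] = [15, 5]
r4 m[J→φ1] = [8, 7]
r4 m[J→φ2] = [11, 2]
r4 m[Q→φ4] = [6, 2]
r4 m[Q→φ5] = [0, 6]
r4 m[A→φ3] = [0, 0]
r4 m[K→φ2] = [4, 7]
r4 m[K→φ3] = [3, 11]
r4 m[N→φ1] = [9, 6]
r4 m[N→φ4] = [8, 3]
r5 m[φ0→D] = [7, 10]
r5 m[φ0→J] = [2, 2]
r5 m[φ1→J] = [15, 6]
r5 m[φ1→N] = [12, 7]
r5 m[φ2→J] = [6, 5]
r5 m[φ2→K] = [3, 11]
r5 m[φ3→A] = [11, 7]
r5 m[φ3→K] = [4, 7]
r5 m[φ4→Q] = [3, 9]
r5 m[φ4→N] = [9, 6]
r5 m[φ5→B] = [8, 6]
r5 m[φ5→Q] = [6, 2]
r5 m[D→φ0] = [0, 0]
r5 m[B→φ5] = [0, 0]
r5 m[J→φ0] = [15, 5]
r5 m[J→φ1] = [8, 7]
r5 m[J→φ2] = [11, 2]
r5 m[Q→φ4] = [6, 2]
r5 m[Q→φ5] = [0, 6]
r5 m[A→φ3] = [0, 0]
r5 m[K→φ2] = [4, 7]
r5 m[K→φ3] = [3, 11]
r5 m[N→φ1] = [9, 6]
r5 m[N→φ4] = [8, 3]
r6 m[φ0→D] = [7, 10]
r6 m[φ0→J] = [2, 2]
r6 m[φ1→J] = [15, 6]
r6 m[φ1→N] = [12, 7]
r6 m[φ2→J] = [6, 5]
r6 m[φ2→K] = [3, 11]
r6 m[φ3→A] = [11, 7]
r6 m[φ3→K] = [4, 7]
r6 m[φ4→Q] = [3, 9]
r6 m[φ4→N] = [9, 6]
r6 m[φ5→B] = [8, 6]
r6 m[φ5→Q] = [6, 2]
r6 m[D→φ0] = [0, 0]
r6 m[B→φ5] = [0, 0]
r6 m[J→φ0] = [21, 11]
r6 m[J→φ1] = [8, 7]
r6 m[J→φ2] = [17, 8]
r6 m[Q→φ4] = [6, 2]
r6 m[Q→φ5] = [3, 9]
r6 m[A→φ3] = [0, 0]
r6 m[K→φ2] = [4, 7]
r6 m[K→φ3] = [3, 11]
r6 m[N→φ1] = [9, 6]
r6 m[N→φ4] = [12, 7]
r7 m[φ0→D] = [13, 16]
r7 m[φ0→J] = [2, 2]
r7 m[φ1→J] = [15, 6]
r7 m[φ1→N] = [12, 7]
r7 m[φ2→J] = [6, 5]
r7 m[φ2→K] = [9, 17]
r7 m[φ3→A] = [11, 7]
r7 m[φ3→K] = [4, 7]
r7 m[φ4→Q] = [7, 13]
r7 m[φ4→N] = [9, 6]
r7 m[φ5→B] = [11, 9]
r7 m[φ5→Q] = [6, 2]
r7 m[D→φ0] = [0, 0]
r7 m[B→φ5] = [0, 0]
r7 m[J→φ0] = [21, 11]
r7 m[J→φ1] = [8, 7]
r7 m[J→φ2] = [17, 8]
r7 m[Q→φ4] = [6, 2]
r7 m[Q→φ5] = [3, 9]
r7 m[A→φ3] = [0, 0]
r7 m[K→φ2] = [4, 7]
r7 m[K→φ3] = [3, 11]
r7 m[N→φ1] = [9, 6]
r7 m[N→φ4] = [12, 7]
r8 m[φ0→D] = [13, 16]
r8 m[φ0→J] = [2, 2]
r8 m[φ1→J] = [15, 6]
r8 m[φ1→N] = [12, 7]
r8 m[φ2→J] = [6, 5]
r8 m[φ2→K] = [9, 17]
r8 m[φ3→A] = [11, 7]
r8 m[φ3→K] = [4, 7]
r8 m[φ4→Q] = [7, 13]
r8 m[φ4→N] = [9, 6]
r8 m[φ5→B] = [11, 9]
r8 m[φ5→Q] = [6, 2]
r8 m[D→φ0] = [0, 0]
r8 m[B→φ5] = [0, 0]
r8 m[J→φ0] = [21, 11]
r8 m[J→φ1] = [8, 7]
r8 m[J→φ2] = [17, 8]
r8 m[Q→φ4] = [6, 2]
r8 m[Q→φ5] = [7, 13]
r8 m[A→φ3] = [0, 0]
r8 m[K→φ2] = [4, 7]
r8 m[K→φ3] = [9, 17]
r8 m[N→φ1] = [9, 6]
r8 m[N→φ4] = [12, 7]
r9 m[φ0→D] = [13, 16]
r9 m[φ0→J] = [2, 2]
r9 m[φ1→J] = [15, 6]
r9 m[φ1→N] = [12, 7]
r9 m[φ2→J] = [6, 5]
r9 m[φ2→K] = [9, 17]
r9 m[φ3→A] = [17, 13]
r9 m[φ3→K] = [4, 7]
r9 m[φ4→Q] = [7, 13]
r9 m[φ4→N] = [9, 6]
r9 m[φ5→B] = [15, 13]
r9 m[φ5→Q] = [6, 2]
r9 m[D→φ0] = [0, 0]
r9 m[B→φ5] = [0, 0]
r9 m[J→φ0] = [21, 11]
r9 m[J→φ1] = [8, 7]
r9 m[J→φ2] = [17, 8]
r9 m[Q→φ4] = [6, 2]
r9 m[Q→φ5] = [7, 13]
r9 m[A→φ3] = [0, 0]
r9 m[K→φ2] = [4, 7]
r9 m[K→φ3] = [9, 17]
r9 m[N→φ1] = [9, 6]
r9 m[N→φ4] = [12, 7]
r10 m[φ0→D] = [13, 16]
r10 m[φ0→J] = [2, 2]
r10 m[φ1→J] = [15, 6]
r10 m[φ1→N] = [12, 7]
r10 m[φ2→J] = [6, 5]
r10 m[φ2→K] = [9, 17]
r10 m[φ3→A] = [17, 13]
r10 m[φ3→K] = [4, 7]
r10 m[φ4→Q] = [7, 13]
r10 m[φ4→N] = [9, 6]
r10 m[φ5→B] = [15, 13]
r10 m[φ5→Q] = [6, 2]
r10 m[D→φ0] = [0, 0]
r10 m[B→φ5] = [0, 0]
r10 m[J→φ0] = [21, 11]
r10 m[J→φ1] = [8, 7]
r10 m[J→φ2] = [17, 8]
r10 m[Q→φ4] = [6, 2]
r10 m[Q→φ5] = [7, 13]
r10 m[A→φ3] = [0, 0]
r10 m[K→φ2] = [4, 7]
r10 m[K→φ3] = [9, 17]
r10 m[N→φ1] = [9, 6]
r10 m[N→φ4] = [12, 7]
fixed point reached at round 10
traceback from D: (D=0, B=1, J=1, Q=0, A=1, K=0, N=1), score=13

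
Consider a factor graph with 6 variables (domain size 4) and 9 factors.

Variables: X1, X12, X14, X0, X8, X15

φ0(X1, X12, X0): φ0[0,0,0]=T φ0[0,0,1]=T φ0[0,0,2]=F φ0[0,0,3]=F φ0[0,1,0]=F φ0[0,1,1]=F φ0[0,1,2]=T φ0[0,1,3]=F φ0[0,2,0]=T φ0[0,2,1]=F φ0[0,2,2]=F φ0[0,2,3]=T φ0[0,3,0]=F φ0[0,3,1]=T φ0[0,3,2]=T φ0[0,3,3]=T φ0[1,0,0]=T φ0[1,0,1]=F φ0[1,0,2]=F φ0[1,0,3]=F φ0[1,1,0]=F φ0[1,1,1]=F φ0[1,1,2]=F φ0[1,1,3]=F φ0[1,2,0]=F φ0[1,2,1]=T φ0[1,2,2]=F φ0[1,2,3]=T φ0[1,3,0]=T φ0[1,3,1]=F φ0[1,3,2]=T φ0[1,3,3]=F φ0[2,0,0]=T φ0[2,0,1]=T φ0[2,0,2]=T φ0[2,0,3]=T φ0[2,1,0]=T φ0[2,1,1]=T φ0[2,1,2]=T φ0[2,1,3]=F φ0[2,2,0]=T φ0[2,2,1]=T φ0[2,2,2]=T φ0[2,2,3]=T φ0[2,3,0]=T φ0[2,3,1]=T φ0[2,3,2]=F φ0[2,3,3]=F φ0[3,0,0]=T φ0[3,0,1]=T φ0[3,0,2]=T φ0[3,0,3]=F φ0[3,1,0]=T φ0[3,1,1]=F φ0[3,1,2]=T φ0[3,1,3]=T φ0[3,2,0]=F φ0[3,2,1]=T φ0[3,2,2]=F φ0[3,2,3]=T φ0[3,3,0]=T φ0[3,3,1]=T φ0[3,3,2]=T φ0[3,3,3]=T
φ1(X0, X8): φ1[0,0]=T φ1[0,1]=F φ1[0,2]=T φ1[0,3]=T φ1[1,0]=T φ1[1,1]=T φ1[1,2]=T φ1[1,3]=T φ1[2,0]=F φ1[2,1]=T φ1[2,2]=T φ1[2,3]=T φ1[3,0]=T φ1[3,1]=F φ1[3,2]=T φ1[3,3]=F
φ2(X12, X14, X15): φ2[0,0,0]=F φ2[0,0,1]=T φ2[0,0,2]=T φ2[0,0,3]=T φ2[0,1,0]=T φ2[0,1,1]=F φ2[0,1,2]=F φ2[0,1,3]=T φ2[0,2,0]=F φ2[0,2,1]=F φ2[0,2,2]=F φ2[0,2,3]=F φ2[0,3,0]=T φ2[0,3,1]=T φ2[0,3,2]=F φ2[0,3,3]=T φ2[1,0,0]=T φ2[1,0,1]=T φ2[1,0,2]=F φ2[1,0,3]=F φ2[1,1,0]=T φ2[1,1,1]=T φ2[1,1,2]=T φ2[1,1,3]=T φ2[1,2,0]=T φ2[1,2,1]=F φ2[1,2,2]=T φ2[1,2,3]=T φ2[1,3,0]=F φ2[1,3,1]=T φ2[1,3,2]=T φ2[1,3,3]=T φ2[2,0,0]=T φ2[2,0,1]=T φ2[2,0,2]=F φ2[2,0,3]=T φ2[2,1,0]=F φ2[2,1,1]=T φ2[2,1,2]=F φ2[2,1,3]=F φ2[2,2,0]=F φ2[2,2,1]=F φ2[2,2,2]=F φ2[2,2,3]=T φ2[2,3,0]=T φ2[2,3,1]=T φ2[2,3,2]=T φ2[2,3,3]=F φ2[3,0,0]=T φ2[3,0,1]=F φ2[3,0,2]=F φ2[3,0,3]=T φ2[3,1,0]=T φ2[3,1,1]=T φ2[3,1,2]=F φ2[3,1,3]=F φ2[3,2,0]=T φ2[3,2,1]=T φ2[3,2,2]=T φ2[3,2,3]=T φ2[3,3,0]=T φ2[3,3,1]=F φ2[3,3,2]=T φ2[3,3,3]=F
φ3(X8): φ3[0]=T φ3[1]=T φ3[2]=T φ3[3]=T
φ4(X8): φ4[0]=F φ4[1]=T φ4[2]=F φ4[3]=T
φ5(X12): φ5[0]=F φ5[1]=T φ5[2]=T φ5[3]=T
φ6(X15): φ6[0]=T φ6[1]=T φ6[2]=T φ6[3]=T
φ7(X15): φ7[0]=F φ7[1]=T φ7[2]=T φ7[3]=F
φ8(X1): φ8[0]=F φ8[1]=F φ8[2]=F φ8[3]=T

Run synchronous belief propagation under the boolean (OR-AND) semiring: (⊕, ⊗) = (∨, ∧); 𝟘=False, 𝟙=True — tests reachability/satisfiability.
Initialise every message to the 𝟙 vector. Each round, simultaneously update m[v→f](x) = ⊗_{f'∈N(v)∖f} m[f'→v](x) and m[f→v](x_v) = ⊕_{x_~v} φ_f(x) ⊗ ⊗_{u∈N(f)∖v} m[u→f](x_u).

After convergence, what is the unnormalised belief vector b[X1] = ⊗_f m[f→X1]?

init: all messages = 𝟙 over 4 values
r1 m[φ0→X1] = [T, T, T, T]
r1 m[φ0→X12] = [T, T, T, T]
r1 m[φ0→X0] = [T, T, T, T]
r1 m[φ1→X0] = [T, T, T, T]
r1 m[φ1→X8] = [T, T, T, T]
r1 m[φ2→X12] = [T, T, T, T]
r1 m[φ2→X14] = [T, T, T, T]
r1 m[φ2→X15] = [T, T, T, T]
r1 m[φ3→X8] = [T, T, T, T]
r1 m[φ4→X8] = [F, T, F, T]
r1 m[φ5→X12] = [F, T, T, T]
r1 m[φ6→X15] = [T, T, T, T]
r1 m[φ7→X15] = [F, T, T, F]
r1 m[φ8→X1] = [F, F, F, T]
r1 m[X1→φ0] = [T, T, T, T]
r1 m[X1→φ8] = [T, T, T, T]
r1 m[X12→φ0] = [T, T, T, T]
r1 m[X12→φ2] = [T, T, T, T]
r1 m[X12→φ5] = [T, T, T, T]
r1 m[X14→φ2] = [T, T, T, T]
r1 m[X0→φ0] = [T, T, T, T]
r1 m[X0→φ1] = [T, T, T, T]
r1 m[X8→φ1] = [T, T, T, T]
r1 m[X8→φ3] = [T, T, T, T]
r1 m[X8→φ4] = [T, T, T, T]
r1 m[X15→φ2] = [T, T, T, T]
r1 m[X15→φ6] = [T, T, T, T]
r1 m[X15→φ7] = [T, T, T, T]
r2 m[φ0→X1] = [T, T, T, T]
r2 m[φ0→X12] = [T, T, T, T]
r2 m[φ0→X0] = [T, T, T, T]
r2 m[φ1→X0] = [T, T, T, T]
r2 m[φ1→X8] = [T, T, T, T]
r2 m[φ2→X12] = [T, T, T, T]
r2 m[φ2→X14] = [T, T, T, T]
r2 m[φ2→X15] = [T, T, T, T]
r2 m[φ3→X8] = [T, T, T, T]
r2 m[φ4→X8] = [F, T, F, T]
r2 m[φ5→X12] = [F, T, T, T]
r2 m[φ6→X15] = [T, T, T, T]
r2 m[φ7→X15] = [F, T, T, F]
r2 m[φ8→X1] = [F, F, F, T]
r2 m[X1→φ0] = [F, F, F, T]
r2 m[X1→φ8] = [T, T, T, T]
r2 m[X12→φ0] = [F, T, T, T]
r2 m[X12→φ2] = [F, T, T, T]
r2 m[X12→φ5] = [T, T, T, T]
r2 m[X14→φ2] = [T, T, T, T]
r2 m[X0→φ0] = [T, T, T, T]
r2 m[X0→φ1] = [T, T, T, T]
r2 m[X8→φ1] = [F, T, F, T]
r2 m[X8→φ3] = [F, T, F, T]
r2 m[X8→φ4] = [T, T, T, T]
r2 m[X15→φ2] = [F, T, T, F]
r2 m[X15→φ6] = [F, T, T, F]
r2 m[X15→φ7] = [T, T, T, T]
r3 m[φ0→X1] = [T, T, T, T]
r3 m[φ0→X12] = [T, T, T, T]
r3 m[φ0→X0] = [T, T, T, T]
r3 m[φ1→X0] = [T, T, T, F]
r3 m[φ1→X8] = [T, T, T, T]
r3 m[φ2→X12] = [T, T, T, T]
r3 m[φ2→X14] = [T, T, T, T]
r3 m[φ2→X15] = [T, T, T, T]
r3 m[φ3→X8] = [T, T, T, T]
r3 m[φ4→X8] = [F, T, F, T]
r3 m[φ5→X12] = [F, T, T, T]
r3 m[φ6→X15] = [T, T, T, T]
r3 m[φ7→X15] = [F, T, T, F]
r3 m[φ8→X1] = [F, F, F, T]
r3 m[X1→φ0] = [F, F, F, T]
r3 m[X1→φ8] = [T, T, T, T]
r3 m[X12→φ0] = [F, T, T, T]
r3 m[X12→φ2] = [F, T, T, T]
r3 m[X12→φ5] = [T, T, T, T]
r3 m[X14→φ2] = [T, T, T, T]
r3 m[X0→φ0] = [T, T, T, T]
r3 m[X0→φ1] = [T, T, T, T]
r3 m[X8→φ1] = [F, T, F, T]
r3 m[X8→φ3] = [F, T, F, T]
r3 m[X8→φ4] = [T, T, T, T]
r3 m[X15→φ2] = [F, T, T, F]
r3 m[X15→φ6] = [F, T, T, F]
r3 m[X15→φ7] = [T, T, T, T]
r4 m[φ0→X1] = [T, T, T, T]
r4 m[φ0→X12] = [T, T, T, T]
r4 m[φ0→X0] = [T, T, T, T]
r4 m[φ1→X0] = [T, T, T, F]
r4 m[φ1→X8] = [T, T, T, T]
r4 m[φ2→X12] = [T, T, T, T]
r4 m[φ2→X14] = [T, T, T, T]
r4 m[φ2→X15] = [T, T, T, T]
r4 m[φ3→X8] = [T, T, T, T]
r4 m[φ4→X8] = [F, T, F, T]
r4 m[φ5→X12] = [F, T, T, T]
r4 m[φ6→X15] = [T, T, T, T]
r4 m[φ7→X15] = [F, T, T, F]
r4 m[φ8→X1] = [F, F, F, T]
r4 m[X1→φ0] = [F, F, F, T]
r4 m[X1→φ8] = [T, T, T, T]
r4 m[X12→φ0] = [F, T, T, T]
r4 m[X12→φ2] = [F, T, T, T]
r4 m[X12→φ5] = [T, T, T, T]
r4 m[X14→φ2] = [T, T, T, T]
r4 m[X0→φ0] = [T, T, T, F]
r4 m[X0→φ1] = [T, T, T, T]
r4 m[X8→φ1] = [F, T, F, T]
r4 m[X8→φ3] = [F, T, F, T]
r4 m[X8→φ4] = [T, T, T, T]
r4 m[X15→φ2] = [F, T, T, F]
r4 m[X15→φ6] = [F, T, T, F]
r4 m[X15→φ7] = [T, T, T, T]
r5 m[φ0→X1] = [T, T, T, T]
r5 m[φ0→X12] = [T, T, T, T]
r5 m[φ0→X0] = [T, T, T, T]
r5 m[φ1→X0] = [T, T, T, F]
r5 m[φ1→X8] = [T, T, T, T]
r5 m[φ2→X12] = [T, T, T, T]
r5 m[φ2→X14] = [T, T, T, T]
r5 m[φ2→X15] = [T, T, T, T]
r5 m[φ3→X8] = [T, T, T, T]
r5 m[φ4→X8] = [F, T, F, T]
r5 m[φ5→X12] = [F, T, T, T]
r5 m[φ6→X15] = [T, T, T, T]
r5 m[φ7→X15] = [F, T, T, F]
r5 m[φ8→X1] = [F, F, F, T]
r5 m[X1→φ0] = [F, F, F, T]
r5 m[X1→φ8] = [T, T, T, T]
r5 m[X12→φ0] = [F, T, T, T]
r5 m[X12→φ2] = [F, T, T, T]
r5 m[X12→φ5] = [T, T, T, T]
r5 m[X14→φ2] = [T, T, T, T]
r5 m[X0→φ0] = [T, T, T, F]
r5 m[X0→φ1] = [T, T, T, T]
r5 m[X8→φ1] = [F, T, F, T]
r5 m[X8→φ3] = [F, T, F, T]
r5 m[X8→φ4] = [T, T, T, T]
r5 m[X15→φ2] = [F, T, T, F]
r5 m[X15→φ6] = [F, T, T, F]
r5 m[X15→φ7] = [T, T, T, T]
fixed point reached at round 5
b[X1] = ⊗ incoming = [F, F, F, T]

b[X1] = [F, F, F, T]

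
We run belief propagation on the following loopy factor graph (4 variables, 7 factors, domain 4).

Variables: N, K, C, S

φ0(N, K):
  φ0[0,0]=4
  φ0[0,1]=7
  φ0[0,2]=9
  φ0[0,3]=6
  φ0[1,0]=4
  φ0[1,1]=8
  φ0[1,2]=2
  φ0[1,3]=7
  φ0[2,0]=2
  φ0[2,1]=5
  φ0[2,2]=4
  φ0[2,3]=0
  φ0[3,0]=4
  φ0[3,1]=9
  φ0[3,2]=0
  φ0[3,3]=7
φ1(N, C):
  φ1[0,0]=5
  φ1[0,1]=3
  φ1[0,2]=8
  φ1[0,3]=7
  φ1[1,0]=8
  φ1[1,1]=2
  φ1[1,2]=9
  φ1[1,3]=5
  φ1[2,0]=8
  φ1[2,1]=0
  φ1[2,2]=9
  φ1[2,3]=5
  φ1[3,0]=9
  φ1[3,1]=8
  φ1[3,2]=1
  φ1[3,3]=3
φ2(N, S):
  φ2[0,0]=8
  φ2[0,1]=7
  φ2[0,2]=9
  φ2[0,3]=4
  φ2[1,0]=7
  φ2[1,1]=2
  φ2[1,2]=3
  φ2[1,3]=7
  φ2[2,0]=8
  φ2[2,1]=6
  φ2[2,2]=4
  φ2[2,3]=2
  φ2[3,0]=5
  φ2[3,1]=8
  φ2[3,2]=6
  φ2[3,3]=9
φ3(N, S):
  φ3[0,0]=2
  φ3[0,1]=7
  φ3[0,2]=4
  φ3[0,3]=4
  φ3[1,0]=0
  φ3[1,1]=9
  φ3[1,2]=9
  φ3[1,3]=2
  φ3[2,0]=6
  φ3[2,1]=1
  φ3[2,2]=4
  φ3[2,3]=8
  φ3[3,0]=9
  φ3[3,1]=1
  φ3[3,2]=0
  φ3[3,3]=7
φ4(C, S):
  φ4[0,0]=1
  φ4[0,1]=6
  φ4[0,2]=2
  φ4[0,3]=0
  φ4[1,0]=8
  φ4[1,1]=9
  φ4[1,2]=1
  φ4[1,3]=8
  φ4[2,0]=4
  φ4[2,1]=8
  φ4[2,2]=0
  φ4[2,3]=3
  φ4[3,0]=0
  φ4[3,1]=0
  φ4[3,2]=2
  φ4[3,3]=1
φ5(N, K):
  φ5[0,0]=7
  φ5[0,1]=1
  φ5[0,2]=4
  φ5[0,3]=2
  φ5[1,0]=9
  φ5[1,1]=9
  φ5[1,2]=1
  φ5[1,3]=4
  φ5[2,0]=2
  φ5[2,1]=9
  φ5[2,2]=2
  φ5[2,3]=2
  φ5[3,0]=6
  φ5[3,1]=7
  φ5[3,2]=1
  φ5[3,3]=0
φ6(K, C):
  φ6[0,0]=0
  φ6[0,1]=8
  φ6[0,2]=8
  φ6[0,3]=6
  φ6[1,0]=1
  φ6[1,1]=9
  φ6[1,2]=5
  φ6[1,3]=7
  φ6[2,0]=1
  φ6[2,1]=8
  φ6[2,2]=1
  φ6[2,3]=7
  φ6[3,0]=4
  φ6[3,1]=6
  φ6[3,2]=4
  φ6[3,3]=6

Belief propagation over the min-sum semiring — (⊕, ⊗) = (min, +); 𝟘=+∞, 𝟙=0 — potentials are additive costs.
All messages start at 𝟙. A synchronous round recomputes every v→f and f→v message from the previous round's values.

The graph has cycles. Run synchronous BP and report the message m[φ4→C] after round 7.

init: all messages = 𝟙 over 4 values
r1 m[φ0→N] = [4, 2, 0, 0]
r1 m[φ0→K] = [2, 5, 0, 0]
r1 m[φ1→N] = [3, 2, 0, 1]
r1 m[φ1→C] = [5, 0, 1, 3]
r1 m[φ2→N] = [4, 2, 2, 5]
r1 m[φ2→S] = [5, 2, 3, 2]
r1 m[φ3→N] = [2, 0, 1, 0]
r1 m[φ3→S] = [0, 1, 0, 2]
r1 m[φ4→C] = [0, 1, 0, 0]
r1 m[φ4→S] = [0, 0, 0, 0]
r1 m[φ5→N] = [1, 1, 2, 0]
r1 m[φ5→K] = [2, 1, 1, 0]
r1 m[φ6→K] = [0, 1, 1, 4]
r1 m[φ6→C] = [0, 6, 1, 6]
r1 m[N→φ0] = [0, 0, 0, 0]
r1 m[N→φ1] = [0, 0, 0, 0]
r1 m[N→φ2] = [0, 0, 0, 0]
r1 m[N→φ3] = [0, 0, 0, 0]
r1 m[N→φ5] = [0, 0, 0, 0]
r1 m[K→φ0] = [0, 0, 0, 0]
r1 m[K→φ5] = [0, 0, 0, 0]
r1 m[K→φ6] = [0, 0, 0, 0]
r1 m[C→φ1] = [0, 0, 0, 0]
r1 m[C→φ4] = [0, 0, 0, 0]
r1 m[C→φ6] = [0, 0, 0, 0]
r1 m[S→φ2] = [0, 0, 0, 0]
r1 m[S→φ3] = [0, 0, 0, 0]
r1 m[S→φ4] = [0, 0, 0, 0]
r2 m[φ0→N] = [4, 2, 0, 0]
r2 m[φ0→K] = [2, 5, 0, 0]
r2 m[φ1→N] = [3, 2, 0, 1]
r2 m[φ1→C] = [5, 0, 1, 3]
r2 m[φ2→N] = [4, 2, 2, 5]
r2 m[φ2→S] = [5, 2, 3, 2]
r2 m[φ3→N] = [2, 0, 1, 0]
r2 m[φ3→S] = [0, 1, 0, 2]
r2 m[φ4→C] = [0, 1, 0, 0]
r2 m[φ4→S] = [0, 0, 0, 0]
r2 m[φ5→N] = [1, 1, 2, 0]
r2 m[φ5→K] = [2, 1, 1, 0]
r2 m[φ6→K] = [0, 1, 1, 4]
r2 m[φ6→C] = [0, 6, 1, 6]
r2 m[N→φ0] = [10, 5, 5, 6]
r2 m[N→φ1] = [11, 5, 5, 5]
r2 m[N→φ2] = [10, 5, 3, 1]
r2 m[N→φ3] = [12, 7, 4, 6]
r2 m[N→φ5] = [13, 6, 3, 6]
r2 m[K→φ0] = [2, 2, 2, 4]
r2 m[K→φ5] = [2, 6, 1, 4]
r2 m[K→φ6] = [4, 6, 1, 0]
r2 m[C→φ1] = [0, 7, 1, 6]
r2 m[C→φ4] = [5, 6, 2, 9]
r2 m[C→φ6] = [5, 1, 1, 3]
r2 m[S→φ2] = [0, 1, 0, 2]
r2 m[S→φ3] = [5, 2, 3, 2]
r2 m[S→φ4] = [5, 3, 3, 4]
r3 m[φ0→N] = [6, 4, 4, 2]
r3 m[φ0→K] = [7, 10, 6, 5]
r3 m[φ1→N] = [5, 8, 7, 2]
r3 m[φ1→C] = [13, 5, 6, 8]
r3 m[φ2→N] = [6, 3, 4, 5]
r3 m[φ2→S] = [6, 7, 7, 5]
r3 m[φ3→N] = [6, 4, 3, 3]
r3 m[φ3→S] = [7, 5, 6, 9]
r3 m[φ4→C] = [4, 4, 3, 3]
r3 m[φ4→S] = [6, 9, 2, 5]
r3 m[φ5→N] = [5, 2, 3, 2]
r3 m[φ5→K] = [5, 12, 5, 5]
r3 m[φ6→K] = [5, 6, 2, 5]
r3 m[φ6→C] = [2, 6, 2, 6]
r3 m[N→φ0] = [10, 5, 5, 6]
r3 m[N→φ1] = [11, 5, 5, 5]
r3 m[N→φ2] = [10, 5, 3, 1]
r3 m[N→φ3] = [12, 7, 4, 6]
r3 m[N→φ5] = [13, 6, 3, 6]
r3 m[K→φ0] = [2, 2, 2, 4]
r3 m[K→φ5] = [2, 6, 1, 4]
r3 m[K→φ6] = [4, 6, 1, 0]
r3 m[C→φ1] = [0, 7, 1, 6]
r3 m[C→φ4] = [5, 6, 2, 9]
r3 m[C→φ6] = [5, 1, 1, 3]
r3 m[S→φ2] = [0, 1, 0, 2]
r3 m[S→φ3] = [5, 2, 3, 2]
r3 m[S→φ4] = [5, 3, 3, 4]
r4 m[φ0→N] = [6, 4, 4, 2]
r4 m[φ0→K] = [7, 10, 6, 5]
r4 m[φ1→N] = [5, 8, 7, 2]
r4 m[φ1→C] = [13, 5, 6, 8]
r4 m[φ2→N] = [6, 3, 4, 5]
r4 m[φ2→S] = [6, 7, 7, 5]
r4 m[φ3→N] = [6, 4, 3, 3]
r4 m[φ3→S] = [7, 5, 6, 9]
r4 m[φ4→C] = [4, 4, 3, 3]
r4 m[φ4→S] = [6, 9, 2, 5]
r4 m[φ5→N] = [5, 2, 3, 2]
r4 m[φ5→K] = [5, 12, 5, 5]
r4 m[φ6→K] = [5, 6, 2, 5]
r4 m[φ6→C] = [2, 6, 2, 6]
r4 m[N→φ0] = [22, 17, 17, 12]
r4 m[N→φ1] = [23, 13, 14, 12]
r4 m[N→φ2] = [22, 18, 17, 9]
r4 m[N→φ3] = [22, 17, 18, 11]
r4 m[N→φ5] = [23, 19, 18, 12]
r4 m[K→φ0] = [10, 18, 7, 10]
r4 m[K→φ5] = [12, 16, 8, 10]
r4 m[K→φ6] = [12, 22, 11, 10]
r4 m[C→φ1] = [6, 10, 5, 9]
r4 m[C→φ4] = [15, 11, 8, 14]
r4 m[C→φ6] = [17, 9, 9, 11]
r4 m[S→φ2] = [13, 14, 8, 14]
r4 m[S→φ3] = [12, 16, 9, 10]
r4 m[S→φ4] = [13, 12, 13, 14]
r5 m[φ0→N] = [14, 9, 10, 7]
r5 m[φ0→K] = [16, 21, 12, 17]
r5 m[φ1→N] = [11, 12, 10, 6]
r5 m[φ1→C] = [21, 14, 13, 15]
r5 m[φ2→N] = [17, 11, 12, 14]
r5 m[φ2→S] = [14, 17, 15, 18]
r5 m[φ3→N] = [13, 12, 13, 9]
r5 m[φ3→S] = [17, 12, 11, 18]
r5 m[φ4→C] = [14, 14, 13, 12]
r5 m[φ4→S] = [12, 14, 8, 11]
r5 m[φ5→N] = [12, 9, 10, 9]
r5 m[φ5→K] = [18, 19, 13, 12]
r5 m[φ6→K] = [17, 14, 10, 13]
r5 m[φ6→C] = [12, 16, 12, 16]
r5 m[N→φ0] = [22, 17, 17, 12]
r5 m[N→φ1] = [23, 13, 14, 12]
r5 m[N→φ2] = [22, 18, 17, 9]
r5 m[N→φ3] = [22, 17, 18, 11]
r5 m[N→φ5] = [23, 19, 18, 12]
r5 m[K→φ0] = [10, 18, 7, 10]
r5 m[K→φ5] = [12, 16, 8, 10]
r5 m[K→φ6] = [12, 22, 11, 10]
r5 m[C→φ1] = [6, 10, 5, 9]
r5 m[C→φ4] = [15, 11, 8, 14]
r5 m[C→φ6] = [17, 9, 9, 11]
r5 m[S→φ2] = [13, 14, 8, 14]
r5 m[S→φ3] = [12, 16, 9, 10]
r5 m[S→φ4] = [13, 12, 13, 14]
r6 m[φ0→N] = [14, 9, 10, 7]
r6 m[φ0→K] = [16, 21, 12, 17]
r6 m[φ1→N] = [11, 12, 10, 6]
r6 m[φ1→C] = [21, 14, 13, 15]
r6 m[φ2→N] = [17, 11, 12, 14]
r6 m[φ2→S] = [14, 17, 15, 18]
r6 m[φ3→N] = [13, 12, 13, 9]
r6 m[φ3→S] = [17, 12, 11, 18]
r6 m[φ4→C] = [14, 14, 13, 12]
r6 m[φ4→S] = [12, 14, 8, 11]
r6 m[φ5→N] = [12, 9, 10, 9]
r6 m[φ5→K] = [18, 19, 13, 12]
r6 m[φ6→K] = [17, 14, 10, 13]
r6 m[φ6→C] = [12, 16, 12, 16]
r6 m[N→φ0] = [53, 44, 45, 38]
r6 m[N→φ1] = [56, 41, 45, 39]
r6 m[N→φ2] = [50, 42, 43, 31]
r6 m[N→φ3] = [54, 41, 42, 36]
r6 m[N→φ5] = [55, 44, 45, 36]
r6 m[K→φ0] = [35, 33, 23, 25]
r6 m[K→φ5] = [33, 35, 22, 30]
r6 m[K→φ6] = [34, 40, 25, 29]
r6 m[C→φ1] = [26, 30, 25, 28]
r6 m[C→φ4] = [33, 30, 25, 31]
r6 m[C→φ6] = [35, 28, 26, 27]
r6 m[S→φ2] = [29, 26, 19, 29]
r6 m[S→φ3] = [26, 31, 23, 29]
r6 m[S→φ4] = [31, 29, 26, 36]
r7 m[φ0→N] = [31, 25, 25, 23]
r7 m[φ0→K] = [42, 47, 38, 45]
r7 m[φ1→N] = [31, 32, 30, 26]
r7 m[φ1→C] = [48, 43, 40, 42]
r7 m[φ2→N] = [28, 22, 23, 25]
r7 m[φ2→S] = [36, 39, 37, 40]
r7 m[φ3→N] = [27, 26, 27, 23]
r7 m[φ3→S] = [41, 37, 36, 43]
r7 m[φ4→C] = [28, 27, 26, 28]
r7 m[φ4→S] = [29, 31, 25, 28]
r7 m[φ5→N] = [26, 23, 24, 23]
r7 m[φ5→K] = [42, 43, 37, 36]
r7 m[φ6→K] = [33, 31, 27, 30]
r7 m[φ6→C] = [26, 33, 26, 32]
r7 m[N→φ0] = [53, 44, 45, 38]
r7 m[N→φ1] = [56, 41, 45, 39]
r7 m[N→φ2] = [50, 42, 43, 31]
r7 m[N→φ3] = [54, 41, 42, 36]
r7 m[N→φ5] = [55, 44, 45, 36]
r7 m[K→φ0] = [35, 33, 23, 25]
r7 m[K→φ5] = [33, 35, 22, 30]
r7 m[K→φ6] = [34, 40, 25, 29]
r7 m[C→φ1] = [26, 30, 25, 28]
r7 m[C→φ4] = [33, 30, 25, 31]
r7 m[C→φ6] = [35, 28, 26, 27]
r7 m[S→φ2] = [29, 26, 19, 29]
r7 m[S→φ3] = [26, 31, 23, 29]
r7 m[S→φ4] = [31, 29, 26, 36]

message @ round 7 = [28, 27, 26, 28]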